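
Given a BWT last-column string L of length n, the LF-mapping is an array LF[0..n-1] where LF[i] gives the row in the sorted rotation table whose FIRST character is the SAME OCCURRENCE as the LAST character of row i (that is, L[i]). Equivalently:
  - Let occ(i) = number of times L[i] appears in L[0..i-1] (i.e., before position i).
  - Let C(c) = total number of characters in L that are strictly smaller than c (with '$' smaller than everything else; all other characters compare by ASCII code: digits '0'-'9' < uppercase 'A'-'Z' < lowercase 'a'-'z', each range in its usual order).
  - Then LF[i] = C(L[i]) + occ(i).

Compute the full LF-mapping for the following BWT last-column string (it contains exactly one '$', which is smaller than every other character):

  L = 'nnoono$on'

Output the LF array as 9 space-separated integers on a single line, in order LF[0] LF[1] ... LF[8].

Char counts: '$':1, 'n':4, 'o':4
C (first-col start): C('$')=0, C('n')=1, C('o')=5
L[0]='n': occ=0, LF[0]=C('n')+0=1+0=1
L[1]='n': occ=1, LF[1]=C('n')+1=1+1=2
L[2]='o': occ=0, LF[2]=C('o')+0=5+0=5
L[3]='o': occ=1, LF[3]=C('o')+1=5+1=6
L[4]='n': occ=2, LF[4]=C('n')+2=1+2=3
L[5]='o': occ=2, LF[5]=C('o')+2=5+2=7
L[6]='$': occ=0, LF[6]=C('$')+0=0+0=0
L[7]='o': occ=3, LF[7]=C('o')+3=5+3=8
L[8]='n': occ=3, LF[8]=C('n')+3=1+3=4

Answer: 1 2 5 6 3 7 0 8 4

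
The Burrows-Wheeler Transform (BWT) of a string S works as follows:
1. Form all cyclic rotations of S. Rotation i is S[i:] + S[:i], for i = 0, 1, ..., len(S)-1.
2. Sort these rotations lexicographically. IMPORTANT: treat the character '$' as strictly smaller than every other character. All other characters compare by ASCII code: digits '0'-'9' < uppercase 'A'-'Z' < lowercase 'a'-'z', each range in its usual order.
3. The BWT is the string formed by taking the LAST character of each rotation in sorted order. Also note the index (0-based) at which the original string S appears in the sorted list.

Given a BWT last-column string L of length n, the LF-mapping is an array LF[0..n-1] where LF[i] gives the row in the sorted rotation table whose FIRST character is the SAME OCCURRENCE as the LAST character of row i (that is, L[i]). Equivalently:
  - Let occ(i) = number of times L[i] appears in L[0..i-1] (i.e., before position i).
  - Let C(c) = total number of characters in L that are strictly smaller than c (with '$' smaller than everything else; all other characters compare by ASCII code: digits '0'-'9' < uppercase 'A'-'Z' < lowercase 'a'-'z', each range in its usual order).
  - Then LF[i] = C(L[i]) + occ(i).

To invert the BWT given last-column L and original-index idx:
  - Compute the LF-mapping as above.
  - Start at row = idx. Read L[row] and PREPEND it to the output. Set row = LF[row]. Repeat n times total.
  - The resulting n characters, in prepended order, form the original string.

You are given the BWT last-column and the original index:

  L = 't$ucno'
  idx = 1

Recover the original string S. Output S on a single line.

Answer: count$

Derivation:
LF mapping: 4 0 5 1 2 3
Walk LF starting at row 1, prepending L[row]:
  step 1: row=1, L[1]='$', prepend. Next row=LF[1]=0
  step 2: row=0, L[0]='t', prepend. Next row=LF[0]=4
  step 3: row=4, L[4]='n', prepend. Next row=LF[4]=2
  step 4: row=2, L[2]='u', prepend. Next row=LF[2]=5
  step 5: row=5, L[5]='o', prepend. Next row=LF[5]=3
  step 6: row=3, L[3]='c', prepend. Next row=LF[3]=1
Reversed output: count$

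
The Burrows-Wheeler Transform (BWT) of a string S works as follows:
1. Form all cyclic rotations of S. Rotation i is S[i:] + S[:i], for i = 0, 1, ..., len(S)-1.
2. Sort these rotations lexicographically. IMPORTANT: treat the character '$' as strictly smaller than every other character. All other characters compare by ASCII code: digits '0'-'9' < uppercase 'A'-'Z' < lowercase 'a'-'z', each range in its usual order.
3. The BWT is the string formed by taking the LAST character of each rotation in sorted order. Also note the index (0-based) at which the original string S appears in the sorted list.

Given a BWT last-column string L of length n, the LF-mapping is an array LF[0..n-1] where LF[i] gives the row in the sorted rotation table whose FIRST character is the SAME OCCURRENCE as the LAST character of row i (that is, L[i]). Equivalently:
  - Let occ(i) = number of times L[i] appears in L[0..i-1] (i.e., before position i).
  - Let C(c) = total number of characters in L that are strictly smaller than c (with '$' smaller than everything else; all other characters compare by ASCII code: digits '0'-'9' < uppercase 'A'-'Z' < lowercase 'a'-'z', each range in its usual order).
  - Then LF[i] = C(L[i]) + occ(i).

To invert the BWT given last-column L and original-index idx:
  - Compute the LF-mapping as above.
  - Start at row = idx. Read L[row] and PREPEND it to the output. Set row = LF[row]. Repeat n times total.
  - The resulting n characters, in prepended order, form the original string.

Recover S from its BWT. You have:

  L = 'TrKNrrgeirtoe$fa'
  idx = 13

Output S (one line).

LF mapping: 3 11 1 2 12 13 8 5 9 14 15 10 6 0 7 4
Walk LF starting at row 13, prepending L[row]:
  step 1: row=13, L[13]='$', prepend. Next row=LF[13]=0
  step 2: row=0, L[0]='T', prepend. Next row=LF[0]=3
  step 3: row=3, L[3]='N', prepend. Next row=LF[3]=2
  step 4: row=2, L[2]='K', prepend. Next row=LF[2]=1
  step 5: row=1, L[1]='r', prepend. Next row=LF[1]=11
  step 6: row=11, L[11]='o', prepend. Next row=LF[11]=10
  step 7: row=10, L[10]='t', prepend. Next row=LF[10]=15
  step 8: row=15, L[15]='a', prepend. Next row=LF[15]=4
  step 9: row=4, L[4]='r', prepend. Next row=LF[4]=12
  step 10: row=12, L[12]='e', prepend. Next row=LF[12]=6
  step 11: row=6, L[6]='g', prepend. Next row=LF[6]=8
  step 12: row=8, L[8]='i', prepend. Next row=LF[8]=9
  step 13: row=9, L[9]='r', prepend. Next row=LF[9]=14
  step 14: row=14, L[14]='f', prepend. Next row=LF[14]=7
  step 15: row=7, L[7]='e', prepend. Next row=LF[7]=5
  step 16: row=5, L[5]='r', prepend. Next row=LF[5]=13
Reversed output: refrigeratorKNT$

Answer: refrigeratorKNT$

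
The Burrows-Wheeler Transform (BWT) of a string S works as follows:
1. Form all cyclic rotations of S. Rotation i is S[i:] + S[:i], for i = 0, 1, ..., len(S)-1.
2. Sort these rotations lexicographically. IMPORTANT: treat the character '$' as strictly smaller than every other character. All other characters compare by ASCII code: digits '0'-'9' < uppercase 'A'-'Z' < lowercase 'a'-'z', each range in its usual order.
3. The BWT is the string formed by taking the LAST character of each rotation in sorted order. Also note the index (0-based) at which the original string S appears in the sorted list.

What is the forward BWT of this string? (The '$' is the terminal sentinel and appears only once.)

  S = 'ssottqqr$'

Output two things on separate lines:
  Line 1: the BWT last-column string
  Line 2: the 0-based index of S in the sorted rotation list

Answer: rstqqs$to
6

Derivation:
All 9 rotations (rotation i = S[i:]+S[:i]):
  rot[0] = ssottqqr$
  rot[1] = sottqqr$s
  rot[2] = ottqqr$ss
  rot[3] = ttqqr$sso
  rot[4] = tqqr$ssot
  rot[5] = qqr$ssott
  rot[6] = qr$ssottq
  rot[7] = r$ssottqq
  rot[8] = $ssottqqr
Sorted (with $ < everything):
  sorted[0] = $ssottqqr  (last char: 'r')
  sorted[1] = ottqqr$ss  (last char: 's')
  sorted[2] = qqr$ssott  (last char: 't')
  sorted[3] = qr$ssottq  (last char: 'q')
  sorted[4] = r$ssottqq  (last char: 'q')
  sorted[5] = sottqqr$s  (last char: 's')
  sorted[6] = ssottqqr$  (last char: '$')
  sorted[7] = tqqr$ssot  (last char: 't')
  sorted[8] = ttqqr$sso  (last char: 'o')
Last column: rstqqs$to
Original string S is at sorted index 6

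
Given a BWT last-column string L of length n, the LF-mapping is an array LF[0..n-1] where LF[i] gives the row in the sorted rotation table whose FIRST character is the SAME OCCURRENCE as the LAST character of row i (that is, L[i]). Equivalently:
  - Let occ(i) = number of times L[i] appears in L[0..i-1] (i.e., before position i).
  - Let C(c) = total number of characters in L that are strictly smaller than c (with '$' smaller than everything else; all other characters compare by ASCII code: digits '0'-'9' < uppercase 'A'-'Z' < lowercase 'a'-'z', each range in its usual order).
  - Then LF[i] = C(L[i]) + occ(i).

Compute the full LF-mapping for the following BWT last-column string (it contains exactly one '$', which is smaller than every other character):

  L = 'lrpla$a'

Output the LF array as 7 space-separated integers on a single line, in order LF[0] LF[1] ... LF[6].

Char counts: '$':1, 'a':2, 'l':2, 'p':1, 'r':1
C (first-col start): C('$')=0, C('a')=1, C('l')=3, C('p')=5, C('r')=6
L[0]='l': occ=0, LF[0]=C('l')+0=3+0=3
L[1]='r': occ=0, LF[1]=C('r')+0=6+0=6
L[2]='p': occ=0, LF[2]=C('p')+0=5+0=5
L[3]='l': occ=1, LF[3]=C('l')+1=3+1=4
L[4]='a': occ=0, LF[4]=C('a')+0=1+0=1
L[5]='$': occ=0, LF[5]=C('$')+0=0+0=0
L[6]='a': occ=1, LF[6]=C('a')+1=1+1=2

Answer: 3 6 5 4 1 0 2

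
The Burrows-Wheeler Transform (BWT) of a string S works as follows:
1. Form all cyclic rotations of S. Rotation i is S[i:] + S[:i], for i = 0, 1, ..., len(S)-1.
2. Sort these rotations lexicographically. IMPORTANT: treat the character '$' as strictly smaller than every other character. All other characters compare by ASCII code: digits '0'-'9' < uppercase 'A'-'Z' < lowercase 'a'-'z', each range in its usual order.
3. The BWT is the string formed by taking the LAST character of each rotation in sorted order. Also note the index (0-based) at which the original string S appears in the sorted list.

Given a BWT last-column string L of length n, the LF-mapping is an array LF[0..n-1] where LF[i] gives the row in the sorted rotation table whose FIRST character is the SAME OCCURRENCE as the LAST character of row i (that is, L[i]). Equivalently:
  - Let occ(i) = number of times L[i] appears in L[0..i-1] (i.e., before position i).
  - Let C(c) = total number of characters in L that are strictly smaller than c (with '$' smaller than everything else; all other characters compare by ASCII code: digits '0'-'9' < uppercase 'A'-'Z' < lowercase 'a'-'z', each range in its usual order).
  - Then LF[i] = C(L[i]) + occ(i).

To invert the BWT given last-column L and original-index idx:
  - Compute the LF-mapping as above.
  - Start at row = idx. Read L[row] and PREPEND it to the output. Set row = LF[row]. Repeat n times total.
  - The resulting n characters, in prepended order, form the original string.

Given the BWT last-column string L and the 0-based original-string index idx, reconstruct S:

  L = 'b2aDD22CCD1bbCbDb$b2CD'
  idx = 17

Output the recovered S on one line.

LF mapping: 16 2 15 10 11 3 4 6 7 12 1 17 18 8 19 13 20 0 21 5 9 14
Walk LF starting at row 17, prepending L[row]:
  step 1: row=17, L[17]='$', prepend. Next row=LF[17]=0
  step 2: row=0, L[0]='b', prepend. Next row=LF[0]=16
  step 3: row=16, L[16]='b', prepend. Next row=LF[16]=20
  step 4: row=20, L[20]='C', prepend. Next row=LF[20]=9
  step 5: row=9, L[9]='D', prepend. Next row=LF[9]=12
  step 6: row=12, L[12]='b', prepend. Next row=LF[12]=18
  step 7: row=18, L[18]='b', prepend. Next row=LF[18]=21
  step 8: row=21, L[21]='D', prepend. Next row=LF[21]=14
  step 9: row=14, L[14]='b', prepend. Next row=LF[14]=19
  step 10: row=19, L[19]='2', prepend. Next row=LF[19]=5
  step 11: row=5, L[5]='2', prepend. Next row=LF[5]=3
  step 12: row=3, L[3]='D', prepend. Next row=LF[3]=10
  step 13: row=10, L[10]='1', prepend. Next row=LF[10]=1
  step 14: row=1, L[1]='2', prepend. Next row=LF[1]=2
  step 15: row=2, L[2]='a', prepend. Next row=LF[2]=15
  step 16: row=15, L[15]='D', prepend. Next row=LF[15]=13
  step 17: row=13, L[13]='C', prepend. Next row=LF[13]=8
  step 18: row=8, L[8]='C', prepend. Next row=LF[8]=7
  step 19: row=7, L[7]='C', prepend. Next row=LF[7]=6
  step 20: row=6, L[6]='2', prepend. Next row=LF[6]=4
  step 21: row=4, L[4]='D', prepend. Next row=LF[4]=11
  step 22: row=11, L[11]='b', prepend. Next row=LF[11]=17
Reversed output: bD2CCCDa21D22bDbbDCbb$

Answer: bD2CCCDa21D22bDbbDCbb$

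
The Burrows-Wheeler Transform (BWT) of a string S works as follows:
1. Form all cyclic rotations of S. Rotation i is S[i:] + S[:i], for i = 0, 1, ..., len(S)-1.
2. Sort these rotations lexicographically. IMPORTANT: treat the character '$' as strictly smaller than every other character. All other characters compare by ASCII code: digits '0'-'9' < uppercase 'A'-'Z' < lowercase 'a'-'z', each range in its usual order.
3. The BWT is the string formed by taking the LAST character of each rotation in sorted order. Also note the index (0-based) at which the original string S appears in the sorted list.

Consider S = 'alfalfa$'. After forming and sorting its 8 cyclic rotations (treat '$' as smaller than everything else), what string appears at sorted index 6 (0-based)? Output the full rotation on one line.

All 8 rotations (rotation i = S[i:]+S[:i]):
  rot[0] = alfalfa$
  rot[1] = lfalfa$a
  rot[2] = falfa$al
  rot[3] = alfa$alf
  rot[4] = lfa$alfa
  rot[5] = fa$alfal
  rot[6] = a$alfalf
  rot[7] = $alfalfa
Sorted (with $ < everything):
  sorted[0] = $alfalfa
  sorted[1] = a$alfalf
  sorted[2] = alfa$alf
  sorted[3] = alfalfa$
  sorted[4] = fa$alfal
  sorted[5] = falfa$al
  sorted[6] = lfa$alfa
  sorted[7] = lfalfa$a
sorted[6] = lfa$alfa

Answer: lfa$alfa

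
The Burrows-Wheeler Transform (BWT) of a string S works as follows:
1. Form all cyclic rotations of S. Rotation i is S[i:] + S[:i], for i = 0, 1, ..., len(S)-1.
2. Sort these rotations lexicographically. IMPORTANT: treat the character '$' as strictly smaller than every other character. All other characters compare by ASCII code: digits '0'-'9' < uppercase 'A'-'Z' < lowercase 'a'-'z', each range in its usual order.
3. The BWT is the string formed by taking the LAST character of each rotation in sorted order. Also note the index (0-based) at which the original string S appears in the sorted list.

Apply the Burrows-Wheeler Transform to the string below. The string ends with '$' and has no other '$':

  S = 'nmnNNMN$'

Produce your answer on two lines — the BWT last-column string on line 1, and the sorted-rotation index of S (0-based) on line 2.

All 8 rotations (rotation i = S[i:]+S[:i]):
  rot[0] = nmnNNMN$
  rot[1] = mnNNMN$n
  rot[2] = nNNMN$nm
  rot[3] = NNMN$nmn
  rot[4] = NMN$nmnN
  rot[5] = MN$nmnNN
  rot[6] = N$nmnNNM
  rot[7] = $nmnNNMN
Sorted (with $ < everything):
  sorted[0] = $nmnNNMN  (last char: 'N')
  sorted[1] = MN$nmnNN  (last char: 'N')
  sorted[2] = N$nmnNNM  (last char: 'M')
  sorted[3] = NMN$nmnN  (last char: 'N')
  sorted[4] = NNMN$nmn  (last char: 'n')
  sorted[5] = mnNNMN$n  (last char: 'n')
  sorted[6] = nNNMN$nm  (last char: 'm')
  sorted[7] = nmnNNMN$  (last char: '$')
Last column: NNMNnnm$
Original string S is at sorted index 7

Answer: NNMNnnm$
7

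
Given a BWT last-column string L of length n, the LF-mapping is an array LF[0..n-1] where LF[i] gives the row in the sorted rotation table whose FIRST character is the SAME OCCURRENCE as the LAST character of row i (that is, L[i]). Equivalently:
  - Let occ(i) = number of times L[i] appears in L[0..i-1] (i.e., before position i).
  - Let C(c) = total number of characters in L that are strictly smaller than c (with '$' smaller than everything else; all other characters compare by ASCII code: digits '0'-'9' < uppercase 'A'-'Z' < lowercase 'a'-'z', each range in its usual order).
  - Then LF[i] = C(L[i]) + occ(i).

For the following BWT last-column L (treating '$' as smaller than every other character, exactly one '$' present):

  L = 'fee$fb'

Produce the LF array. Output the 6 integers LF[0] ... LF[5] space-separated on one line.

Answer: 4 2 3 0 5 1

Derivation:
Char counts: '$':1, 'b':1, 'e':2, 'f':2
C (first-col start): C('$')=0, C('b')=1, C('e')=2, C('f')=4
L[0]='f': occ=0, LF[0]=C('f')+0=4+0=4
L[1]='e': occ=0, LF[1]=C('e')+0=2+0=2
L[2]='e': occ=1, LF[2]=C('e')+1=2+1=3
L[3]='$': occ=0, LF[3]=C('$')+0=0+0=0
L[4]='f': occ=1, LF[4]=C('f')+1=4+1=5
L[5]='b': occ=0, LF[5]=C('b')+0=1+0=1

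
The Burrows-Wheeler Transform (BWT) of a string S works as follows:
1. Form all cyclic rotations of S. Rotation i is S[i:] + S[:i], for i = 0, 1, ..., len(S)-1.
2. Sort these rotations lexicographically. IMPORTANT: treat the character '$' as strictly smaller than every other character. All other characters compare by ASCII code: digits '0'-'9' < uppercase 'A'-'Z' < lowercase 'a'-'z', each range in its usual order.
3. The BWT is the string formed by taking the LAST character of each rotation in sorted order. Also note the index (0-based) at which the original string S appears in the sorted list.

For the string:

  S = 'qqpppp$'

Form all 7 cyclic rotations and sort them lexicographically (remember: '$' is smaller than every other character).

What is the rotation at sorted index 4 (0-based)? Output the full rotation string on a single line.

All 7 rotations (rotation i = S[i:]+S[:i]):
  rot[0] = qqpppp$
  rot[1] = qpppp$q
  rot[2] = pppp$qq
  rot[3] = ppp$qqp
  rot[4] = pp$qqpp
  rot[5] = p$qqppp
  rot[6] = $qqpppp
Sorted (with $ < everything):
  sorted[0] = $qqpppp
  sorted[1] = p$qqppp
  sorted[2] = pp$qqpp
  sorted[3] = ppp$qqp
  sorted[4] = pppp$qq
  sorted[5] = qpppp$q
  sorted[6] = qqpppp$
sorted[4] = pppp$qq

Answer: pppp$qq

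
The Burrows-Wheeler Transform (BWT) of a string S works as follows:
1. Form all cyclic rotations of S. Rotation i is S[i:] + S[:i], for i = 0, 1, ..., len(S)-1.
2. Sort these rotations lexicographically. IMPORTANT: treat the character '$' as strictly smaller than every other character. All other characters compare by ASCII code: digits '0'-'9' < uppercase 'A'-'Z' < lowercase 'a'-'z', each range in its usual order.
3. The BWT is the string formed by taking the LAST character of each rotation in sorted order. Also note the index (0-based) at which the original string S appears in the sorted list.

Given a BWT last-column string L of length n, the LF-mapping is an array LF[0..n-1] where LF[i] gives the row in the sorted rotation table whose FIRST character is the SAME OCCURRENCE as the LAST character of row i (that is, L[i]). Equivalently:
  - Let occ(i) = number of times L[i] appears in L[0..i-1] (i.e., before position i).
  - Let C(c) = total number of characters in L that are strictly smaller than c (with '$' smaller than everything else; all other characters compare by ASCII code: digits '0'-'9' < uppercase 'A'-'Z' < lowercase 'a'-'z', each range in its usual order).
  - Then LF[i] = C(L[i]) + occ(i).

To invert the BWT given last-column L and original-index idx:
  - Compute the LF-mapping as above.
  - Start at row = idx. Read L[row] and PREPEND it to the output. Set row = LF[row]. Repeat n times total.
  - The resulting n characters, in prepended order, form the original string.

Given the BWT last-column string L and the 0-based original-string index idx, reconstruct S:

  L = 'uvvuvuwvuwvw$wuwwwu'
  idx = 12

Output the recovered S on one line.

LF mapping: 1 7 8 2 9 3 12 10 4 13 11 14 0 15 5 16 17 18 6
Walk LF starting at row 12, prepending L[row]:
  step 1: row=12, L[12]='$', prepend. Next row=LF[12]=0
  step 2: row=0, L[0]='u', prepend. Next row=LF[0]=1
  step 3: row=1, L[1]='v', prepend. Next row=LF[1]=7
  step 4: row=7, L[7]='v', prepend. Next row=LF[7]=10
  step 5: row=10, L[10]='v', prepend. Next row=LF[10]=11
  step 6: row=11, L[11]='w', prepend. Next row=LF[11]=14
  step 7: row=14, L[14]='u', prepend. Next row=LF[14]=5
  step 8: row=5, L[5]='u', prepend. Next row=LF[5]=3
  step 9: row=3, L[3]='u', prepend. Next row=LF[3]=2
  step 10: row=2, L[2]='v', prepend. Next row=LF[2]=8
  step 11: row=8, L[8]='u', prepend. Next row=LF[8]=4
  step 12: row=4, L[4]='v', prepend. Next row=LF[4]=9
  step 13: row=9, L[9]='w', prepend. Next row=LF[9]=13
  step 14: row=13, L[13]='w', prepend. Next row=LF[13]=15
  step 15: row=15, L[15]='w', prepend. Next row=LF[15]=16
  step 16: row=16, L[16]='w', prepend. Next row=LF[16]=17
  step 17: row=17, L[17]='w', prepend. Next row=LF[17]=18
  step 18: row=18, L[18]='u', prepend. Next row=LF[18]=6
  step 19: row=6, L[6]='w', prepend. Next row=LF[6]=12
Reversed output: wuwwwwwvuvuuuwvvvu$

Answer: wuwwwwwvuvuuuwvvvu$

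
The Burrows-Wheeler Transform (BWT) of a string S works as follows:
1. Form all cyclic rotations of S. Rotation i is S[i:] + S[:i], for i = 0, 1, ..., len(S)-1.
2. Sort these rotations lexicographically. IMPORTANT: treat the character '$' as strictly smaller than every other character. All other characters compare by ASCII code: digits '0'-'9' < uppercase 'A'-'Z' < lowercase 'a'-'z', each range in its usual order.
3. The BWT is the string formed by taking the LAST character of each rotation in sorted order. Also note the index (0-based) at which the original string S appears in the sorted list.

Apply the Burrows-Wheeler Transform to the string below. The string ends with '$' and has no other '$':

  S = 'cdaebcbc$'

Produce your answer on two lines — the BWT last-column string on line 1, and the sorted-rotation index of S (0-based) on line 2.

All 9 rotations (rotation i = S[i:]+S[:i]):
  rot[0] = cdaebcbc$
  rot[1] = daebcbc$c
  rot[2] = aebcbc$cd
  rot[3] = ebcbc$cda
  rot[4] = bcbc$cdae
  rot[5] = cbc$cdaeb
  rot[6] = bc$cdaebc
  rot[7] = c$cdaebcb
  rot[8] = $cdaebcbc
Sorted (with $ < everything):
  sorted[0] = $cdaebcbc  (last char: 'c')
  sorted[1] = aebcbc$cd  (last char: 'd')
  sorted[2] = bc$cdaebc  (last char: 'c')
  sorted[3] = bcbc$cdae  (last char: 'e')
  sorted[4] = c$cdaebcb  (last char: 'b')
  sorted[5] = cbc$cdaeb  (last char: 'b')
  sorted[6] = cdaebcbc$  (last char: '$')
  sorted[7] = daebcbc$c  (last char: 'c')
  sorted[8] = ebcbc$cda  (last char: 'a')
Last column: cdcebb$ca
Original string S is at sorted index 6

Answer: cdcebb$ca
6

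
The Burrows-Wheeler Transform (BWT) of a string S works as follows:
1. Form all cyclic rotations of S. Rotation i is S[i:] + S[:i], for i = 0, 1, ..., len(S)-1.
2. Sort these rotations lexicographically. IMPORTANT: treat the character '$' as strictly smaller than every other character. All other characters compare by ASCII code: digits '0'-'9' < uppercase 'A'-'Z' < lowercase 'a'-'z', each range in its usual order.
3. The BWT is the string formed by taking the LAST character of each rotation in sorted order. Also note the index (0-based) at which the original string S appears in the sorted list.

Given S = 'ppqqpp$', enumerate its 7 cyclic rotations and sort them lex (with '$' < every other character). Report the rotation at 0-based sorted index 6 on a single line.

All 7 rotations (rotation i = S[i:]+S[:i]):
  rot[0] = ppqqpp$
  rot[1] = pqqpp$p
  rot[2] = qqpp$pp
  rot[3] = qpp$ppq
  rot[4] = pp$ppqq
  rot[5] = p$ppqqp
  rot[6] = $ppqqpp
Sorted (with $ < everything):
  sorted[0] = $ppqqpp
  sorted[1] = p$ppqqp
  sorted[2] = pp$ppqq
  sorted[3] = ppqqpp$
  sorted[4] = pqqpp$p
  sorted[5] = qpp$ppq
  sorted[6] = qqpp$pp
sorted[6] = qqpp$pp

Answer: qqpp$pp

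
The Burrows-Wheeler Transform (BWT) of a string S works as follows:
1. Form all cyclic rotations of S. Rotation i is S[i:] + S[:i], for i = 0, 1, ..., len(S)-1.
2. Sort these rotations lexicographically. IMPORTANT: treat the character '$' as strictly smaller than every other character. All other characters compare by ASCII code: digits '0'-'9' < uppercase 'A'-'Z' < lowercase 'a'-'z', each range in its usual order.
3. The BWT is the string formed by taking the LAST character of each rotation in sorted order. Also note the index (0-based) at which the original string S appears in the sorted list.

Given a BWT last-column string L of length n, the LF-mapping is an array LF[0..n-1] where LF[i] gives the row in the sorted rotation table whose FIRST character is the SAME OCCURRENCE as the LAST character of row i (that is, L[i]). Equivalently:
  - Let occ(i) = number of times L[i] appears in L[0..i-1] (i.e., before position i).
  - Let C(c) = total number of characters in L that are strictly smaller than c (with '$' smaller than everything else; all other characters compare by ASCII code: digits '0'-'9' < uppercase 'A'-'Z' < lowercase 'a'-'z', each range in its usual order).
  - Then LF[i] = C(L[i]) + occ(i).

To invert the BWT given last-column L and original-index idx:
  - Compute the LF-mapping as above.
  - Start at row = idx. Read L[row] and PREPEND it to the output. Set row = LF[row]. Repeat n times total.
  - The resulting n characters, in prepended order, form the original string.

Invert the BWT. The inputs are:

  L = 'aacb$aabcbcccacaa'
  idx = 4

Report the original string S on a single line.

LF mapping: 1 2 11 8 0 3 4 9 12 10 13 14 15 5 16 6 7
Walk LF starting at row 4, prepending L[row]:
  step 1: row=4, L[4]='$', prepend. Next row=LF[4]=0
  step 2: row=0, L[0]='a', prepend. Next row=LF[0]=1
  step 3: row=1, L[1]='a', prepend. Next row=LF[1]=2
  step 4: row=2, L[2]='c', prepend. Next row=LF[2]=11
  step 5: row=11, L[11]='c', prepend. Next row=LF[11]=14
  step 6: row=14, L[14]='c', prepend. Next row=LF[14]=16
  step 7: row=16, L[16]='a', prepend. Next row=LF[16]=7
  step 8: row=7, L[7]='b', prepend. Next row=LF[7]=9
  step 9: row=9, L[9]='b', prepend. Next row=LF[9]=10
  step 10: row=10, L[10]='c', prepend. Next row=LF[10]=13
  step 11: row=13, L[13]='a', prepend. Next row=LF[13]=5
  step 12: row=5, L[5]='a', prepend. Next row=LF[5]=3
  step 13: row=3, L[3]='b', prepend. Next row=LF[3]=8
  step 14: row=8, L[8]='c', prepend. Next row=LF[8]=12
  step 15: row=12, L[12]='c', prepend. Next row=LF[12]=15
  step 16: row=15, L[15]='a', prepend. Next row=LF[15]=6
  step 17: row=6, L[6]='a', prepend. Next row=LF[6]=4
Reversed output: aaccbaacbbacccaa$

Answer: aaccbaacbbacccaa$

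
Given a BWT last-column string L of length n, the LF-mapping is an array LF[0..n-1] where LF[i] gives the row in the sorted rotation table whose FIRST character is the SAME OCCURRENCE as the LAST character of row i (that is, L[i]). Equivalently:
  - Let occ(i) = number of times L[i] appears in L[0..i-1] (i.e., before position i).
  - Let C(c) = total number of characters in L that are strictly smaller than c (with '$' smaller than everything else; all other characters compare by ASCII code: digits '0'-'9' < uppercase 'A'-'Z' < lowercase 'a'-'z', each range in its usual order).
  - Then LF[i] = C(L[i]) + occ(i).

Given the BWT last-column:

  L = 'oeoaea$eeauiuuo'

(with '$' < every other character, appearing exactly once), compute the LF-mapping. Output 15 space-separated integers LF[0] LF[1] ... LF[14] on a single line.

Char counts: '$':1, 'a':3, 'e':4, 'i':1, 'o':3, 'u':3
C (first-col start): C('$')=0, C('a')=1, C('e')=4, C('i')=8, C('o')=9, C('u')=12
L[0]='o': occ=0, LF[0]=C('o')+0=9+0=9
L[1]='e': occ=0, LF[1]=C('e')+0=4+0=4
L[2]='o': occ=1, LF[2]=C('o')+1=9+1=10
L[3]='a': occ=0, LF[3]=C('a')+0=1+0=1
L[4]='e': occ=1, LF[4]=C('e')+1=4+1=5
L[5]='a': occ=1, LF[5]=C('a')+1=1+1=2
L[6]='$': occ=0, LF[6]=C('$')+0=0+0=0
L[7]='e': occ=2, LF[7]=C('e')+2=4+2=6
L[8]='e': occ=3, LF[8]=C('e')+3=4+3=7
L[9]='a': occ=2, LF[9]=C('a')+2=1+2=3
L[10]='u': occ=0, LF[10]=C('u')+0=12+0=12
L[11]='i': occ=0, LF[11]=C('i')+0=8+0=8
L[12]='u': occ=1, LF[12]=C('u')+1=12+1=13
L[13]='u': occ=2, LF[13]=C('u')+2=12+2=14
L[14]='o': occ=2, LF[14]=C('o')+2=9+2=11

Answer: 9 4 10 1 5 2 0 6 7 3 12 8 13 14 11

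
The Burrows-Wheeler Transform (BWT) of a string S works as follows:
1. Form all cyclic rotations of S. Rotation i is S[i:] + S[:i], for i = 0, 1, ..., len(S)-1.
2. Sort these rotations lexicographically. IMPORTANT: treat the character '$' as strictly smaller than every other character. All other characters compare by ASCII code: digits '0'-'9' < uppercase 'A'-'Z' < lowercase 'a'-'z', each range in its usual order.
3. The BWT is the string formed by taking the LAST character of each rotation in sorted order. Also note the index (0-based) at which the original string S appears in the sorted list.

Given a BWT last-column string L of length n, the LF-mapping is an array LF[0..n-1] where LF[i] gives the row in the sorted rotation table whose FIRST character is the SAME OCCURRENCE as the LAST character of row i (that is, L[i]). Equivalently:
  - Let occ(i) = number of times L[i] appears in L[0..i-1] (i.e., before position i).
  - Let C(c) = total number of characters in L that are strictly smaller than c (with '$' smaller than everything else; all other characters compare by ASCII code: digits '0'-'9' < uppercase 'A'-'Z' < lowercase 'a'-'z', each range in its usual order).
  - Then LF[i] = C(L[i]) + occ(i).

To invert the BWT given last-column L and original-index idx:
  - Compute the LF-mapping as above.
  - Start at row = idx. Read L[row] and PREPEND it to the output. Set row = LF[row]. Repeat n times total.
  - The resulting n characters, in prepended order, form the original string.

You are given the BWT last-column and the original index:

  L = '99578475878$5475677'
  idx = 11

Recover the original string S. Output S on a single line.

Answer: 785687758754794579$

Derivation:
LF mapping: 17 18 3 8 14 1 9 4 15 10 16 0 5 2 11 6 7 12 13
Walk LF starting at row 11, prepending L[row]:
  step 1: row=11, L[11]='$', prepend. Next row=LF[11]=0
  step 2: row=0, L[0]='9', prepend. Next row=LF[0]=17
  step 3: row=17, L[17]='7', prepend. Next row=LF[17]=12
  step 4: row=12, L[12]='5', prepend. Next row=LF[12]=5
  step 5: row=5, L[5]='4', prepend. Next row=LF[5]=1
  step 6: row=1, L[1]='9', prepend. Next row=LF[1]=18
  step 7: row=18, L[18]='7', prepend. Next row=LF[18]=13
  step 8: row=13, L[13]='4', prepend. Next row=LF[13]=2
  step 9: row=2, L[2]='5', prepend. Next row=LF[2]=3
  step 10: row=3, L[3]='7', prepend. Next row=LF[3]=8
  step 11: row=8, L[8]='8', prepend. Next row=LF[8]=15
  step 12: row=15, L[15]='5', prepend. Next row=LF[15]=6
  step 13: row=6, L[6]='7', prepend. Next row=LF[6]=9
  step 14: row=9, L[9]='7', prepend. Next row=LF[9]=10
  step 15: row=10, L[10]='8', prepend. Next row=LF[10]=16
  step 16: row=16, L[16]='6', prepend. Next row=LF[16]=7
  step 17: row=7, L[7]='5', prepend. Next row=LF[7]=4
  step 18: row=4, L[4]='8', prepend. Next row=LF[4]=14
  step 19: row=14, L[14]='7', prepend. Next row=LF[14]=11
Reversed output: 785687758754794579$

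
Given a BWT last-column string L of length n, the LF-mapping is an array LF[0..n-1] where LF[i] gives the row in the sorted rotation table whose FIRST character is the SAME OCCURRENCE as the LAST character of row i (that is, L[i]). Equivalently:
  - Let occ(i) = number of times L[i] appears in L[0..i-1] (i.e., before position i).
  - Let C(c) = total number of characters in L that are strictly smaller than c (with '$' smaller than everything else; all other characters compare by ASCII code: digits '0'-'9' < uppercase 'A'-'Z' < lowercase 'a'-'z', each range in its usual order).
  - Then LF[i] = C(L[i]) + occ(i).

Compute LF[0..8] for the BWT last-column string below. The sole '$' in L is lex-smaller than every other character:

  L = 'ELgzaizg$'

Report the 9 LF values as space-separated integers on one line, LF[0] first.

Char counts: '$':1, 'E':1, 'L':1, 'a':1, 'g':2, 'i':1, 'z':2
C (first-col start): C('$')=0, C('E')=1, C('L')=2, C('a')=3, C('g')=4, C('i')=6, C('z')=7
L[0]='E': occ=0, LF[0]=C('E')+0=1+0=1
L[1]='L': occ=0, LF[1]=C('L')+0=2+0=2
L[2]='g': occ=0, LF[2]=C('g')+0=4+0=4
L[3]='z': occ=0, LF[3]=C('z')+0=7+0=7
L[4]='a': occ=0, LF[4]=C('a')+0=3+0=3
L[5]='i': occ=0, LF[5]=C('i')+0=6+0=6
L[6]='z': occ=1, LF[6]=C('z')+1=7+1=8
L[7]='g': occ=1, LF[7]=C('g')+1=4+1=5
L[8]='$': occ=0, LF[8]=C('$')+0=0+0=0

Answer: 1 2 4 7 3 6 8 5 0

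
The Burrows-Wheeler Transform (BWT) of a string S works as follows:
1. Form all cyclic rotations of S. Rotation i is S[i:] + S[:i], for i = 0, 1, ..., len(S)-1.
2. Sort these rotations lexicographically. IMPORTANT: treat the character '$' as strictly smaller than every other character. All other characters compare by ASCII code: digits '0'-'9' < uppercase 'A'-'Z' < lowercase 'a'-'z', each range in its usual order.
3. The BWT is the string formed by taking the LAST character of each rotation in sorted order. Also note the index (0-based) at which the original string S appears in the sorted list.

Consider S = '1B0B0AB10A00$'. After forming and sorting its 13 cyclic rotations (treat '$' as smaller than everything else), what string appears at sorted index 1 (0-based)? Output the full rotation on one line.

Answer: 0$1B0B0AB10A0

Derivation:
All 13 rotations (rotation i = S[i:]+S[:i]):
  rot[0] = 1B0B0AB10A00$
  rot[1] = B0B0AB10A00$1
  rot[2] = 0B0AB10A00$1B
  rot[3] = B0AB10A00$1B0
  rot[4] = 0AB10A00$1B0B
  rot[5] = AB10A00$1B0B0
  rot[6] = B10A00$1B0B0A
  rot[7] = 10A00$1B0B0AB
  rot[8] = 0A00$1B0B0AB1
  rot[9] = A00$1B0B0AB10
  rot[10] = 00$1B0B0AB10A
  rot[11] = 0$1B0B0AB10A0
  rot[12] = $1B0B0AB10A00
Sorted (with $ < everything):
  sorted[0] = $1B0B0AB10A00
  sorted[1] = 0$1B0B0AB10A0
  sorted[2] = 00$1B0B0AB10A
  sorted[3] = 0A00$1B0B0AB1
  sorted[4] = 0AB10A00$1B0B
  sorted[5] = 0B0AB10A00$1B
  sorted[6] = 10A00$1B0B0AB
  sorted[7] = 1B0B0AB10A00$
  sorted[8] = A00$1B0B0AB10
  sorted[9] = AB10A00$1B0B0
  sorted[10] = B0AB10A00$1B0
  sorted[11] = B0B0AB10A00$1
  sorted[12] = B10A00$1B0B0A
sorted[1] = 0$1B0B0AB10A0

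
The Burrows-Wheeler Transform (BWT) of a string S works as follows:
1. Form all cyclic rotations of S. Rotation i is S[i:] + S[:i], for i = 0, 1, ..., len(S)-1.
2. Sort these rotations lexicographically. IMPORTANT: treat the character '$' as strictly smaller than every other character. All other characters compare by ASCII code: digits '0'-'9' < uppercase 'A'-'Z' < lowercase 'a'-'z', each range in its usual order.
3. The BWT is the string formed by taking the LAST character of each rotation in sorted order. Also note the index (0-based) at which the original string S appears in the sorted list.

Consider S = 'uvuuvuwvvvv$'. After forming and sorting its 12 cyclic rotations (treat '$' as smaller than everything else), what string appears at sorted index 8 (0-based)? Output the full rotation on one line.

Answer: vv$uvuuvuwvv

Derivation:
All 12 rotations (rotation i = S[i:]+S[:i]):
  rot[0] = uvuuvuwvvvv$
  rot[1] = vuuvuwvvvv$u
  rot[2] = uuvuwvvvv$uv
  rot[3] = uvuwvvvv$uvu
  rot[4] = vuwvvvv$uvuu
  rot[5] = uwvvvv$uvuuv
  rot[6] = wvvvv$uvuuvu
  rot[7] = vvvv$uvuuvuw
  rot[8] = vvv$uvuuvuwv
  rot[9] = vv$uvuuvuwvv
  rot[10] = v$uvuuvuwvvv
  rot[11] = $uvuuvuwvvvv
Sorted (with $ < everything):
  sorted[0] = $uvuuvuwvvvv
  sorted[1] = uuvuwvvvv$uv
  sorted[2] = uvuuvuwvvvv$
  sorted[3] = uvuwvvvv$uvu
  sorted[4] = uwvvvv$uvuuv
  sorted[5] = v$uvuuvuwvvv
  sorted[6] = vuuvuwvvvv$u
  sorted[7] = vuwvvvv$uvuu
  sorted[8] = vv$uvuuvuwvv
  sorted[9] = vvv$uvuuvuwv
  sorted[10] = vvvv$uvuuvuw
  sorted[11] = wvvvv$uvuuvu
sorted[8] = vv$uvuuvuwvv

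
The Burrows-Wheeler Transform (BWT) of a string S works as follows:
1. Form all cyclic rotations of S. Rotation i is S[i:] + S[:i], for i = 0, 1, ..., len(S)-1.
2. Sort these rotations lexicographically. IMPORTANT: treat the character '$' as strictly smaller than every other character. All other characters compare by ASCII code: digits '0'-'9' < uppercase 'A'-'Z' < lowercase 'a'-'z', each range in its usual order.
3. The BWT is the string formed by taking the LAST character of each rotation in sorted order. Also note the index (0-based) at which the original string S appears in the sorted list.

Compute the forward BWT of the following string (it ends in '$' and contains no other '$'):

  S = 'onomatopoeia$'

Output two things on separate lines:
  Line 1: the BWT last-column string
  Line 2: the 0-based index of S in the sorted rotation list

All 13 rotations (rotation i = S[i:]+S[:i]):
  rot[0] = onomatopoeia$
  rot[1] = nomatopoeia$o
  rot[2] = omatopoeia$on
  rot[3] = matopoeia$ono
  rot[4] = atopoeia$onom
  rot[5] = topoeia$onoma
  rot[6] = opoeia$onomat
  rot[7] = poeia$onomato
  rot[8] = oeia$onomatop
  rot[9] = eia$onomatopo
  rot[10] = ia$onomatopoe
  rot[11] = a$onomatopoei
  rot[12] = $onomatopoeia
Sorted (with $ < everything):
  sorted[0] = $onomatopoeia  (last char: 'a')
  sorted[1] = a$onomatopoei  (last char: 'i')
  sorted[2] = atopoeia$onom  (last char: 'm')
  sorted[3] = eia$onomatopo  (last char: 'o')
  sorted[4] = ia$onomatopoe  (last char: 'e')
  sorted[5] = matopoeia$ono  (last char: 'o')
  sorted[6] = nomatopoeia$o  (last char: 'o')
  sorted[7] = oeia$onomatop  (last char: 'p')
  sorted[8] = omatopoeia$on  (last char: 'n')
  sorted[9] = onomatopoeia$  (last char: '$')
  sorted[10] = opoeia$onomat  (last char: 't')
  sorted[11] = poeia$onomato  (last char: 'o')
  sorted[12] = topoeia$onoma  (last char: 'a')
Last column: aimoeoopn$toa
Original string S is at sorted index 9

Answer: aimoeoopn$toa
9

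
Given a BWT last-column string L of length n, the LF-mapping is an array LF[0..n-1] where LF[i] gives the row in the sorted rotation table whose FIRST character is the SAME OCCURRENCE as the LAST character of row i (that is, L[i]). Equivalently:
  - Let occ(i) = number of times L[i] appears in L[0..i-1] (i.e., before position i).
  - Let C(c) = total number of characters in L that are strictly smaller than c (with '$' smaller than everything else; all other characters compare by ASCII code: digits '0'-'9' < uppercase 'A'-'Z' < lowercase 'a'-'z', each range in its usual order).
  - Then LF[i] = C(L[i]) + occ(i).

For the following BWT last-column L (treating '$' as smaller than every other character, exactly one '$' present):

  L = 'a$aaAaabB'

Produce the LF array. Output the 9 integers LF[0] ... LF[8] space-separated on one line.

Answer: 3 0 4 5 1 6 7 8 2

Derivation:
Char counts: '$':1, 'A':1, 'B':1, 'a':5, 'b':1
C (first-col start): C('$')=0, C('A')=1, C('B')=2, C('a')=3, C('b')=8
L[0]='a': occ=0, LF[0]=C('a')+0=3+0=3
L[1]='$': occ=0, LF[1]=C('$')+0=0+0=0
L[2]='a': occ=1, LF[2]=C('a')+1=3+1=4
L[3]='a': occ=2, LF[3]=C('a')+2=3+2=5
L[4]='A': occ=0, LF[4]=C('A')+0=1+0=1
L[5]='a': occ=3, LF[5]=C('a')+3=3+3=6
L[6]='a': occ=4, LF[6]=C('a')+4=3+4=7
L[7]='b': occ=0, LF[7]=C('b')+0=8+0=8
L[8]='B': occ=0, LF[8]=C('B')+0=2+0=2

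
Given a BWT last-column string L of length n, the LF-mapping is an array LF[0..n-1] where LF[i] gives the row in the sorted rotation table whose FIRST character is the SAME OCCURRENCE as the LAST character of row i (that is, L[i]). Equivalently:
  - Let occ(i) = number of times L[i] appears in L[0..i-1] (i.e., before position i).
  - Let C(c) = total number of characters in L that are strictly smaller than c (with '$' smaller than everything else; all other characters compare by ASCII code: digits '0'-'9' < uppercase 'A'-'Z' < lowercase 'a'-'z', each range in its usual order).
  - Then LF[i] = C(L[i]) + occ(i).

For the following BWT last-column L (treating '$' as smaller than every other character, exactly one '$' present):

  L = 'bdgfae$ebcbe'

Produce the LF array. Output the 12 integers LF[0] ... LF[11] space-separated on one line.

Answer: 2 6 11 10 1 7 0 8 3 5 4 9

Derivation:
Char counts: '$':1, 'a':1, 'b':3, 'c':1, 'd':1, 'e':3, 'f':1, 'g':1
C (first-col start): C('$')=0, C('a')=1, C('b')=2, C('c')=5, C('d')=6, C('e')=7, C('f')=10, C('g')=11
L[0]='b': occ=0, LF[0]=C('b')+0=2+0=2
L[1]='d': occ=0, LF[1]=C('d')+0=6+0=6
L[2]='g': occ=0, LF[2]=C('g')+0=11+0=11
L[3]='f': occ=0, LF[3]=C('f')+0=10+0=10
L[4]='a': occ=0, LF[4]=C('a')+0=1+0=1
L[5]='e': occ=0, LF[5]=C('e')+0=7+0=7
L[6]='$': occ=0, LF[6]=C('$')+0=0+0=0
L[7]='e': occ=1, LF[7]=C('e')+1=7+1=8
L[8]='b': occ=1, LF[8]=C('b')+1=2+1=3
L[9]='c': occ=0, LF[9]=C('c')+0=5+0=5
L[10]='b': occ=2, LF[10]=C('b')+2=2+2=4
L[11]='e': occ=2, LF[11]=C('e')+2=7+2=9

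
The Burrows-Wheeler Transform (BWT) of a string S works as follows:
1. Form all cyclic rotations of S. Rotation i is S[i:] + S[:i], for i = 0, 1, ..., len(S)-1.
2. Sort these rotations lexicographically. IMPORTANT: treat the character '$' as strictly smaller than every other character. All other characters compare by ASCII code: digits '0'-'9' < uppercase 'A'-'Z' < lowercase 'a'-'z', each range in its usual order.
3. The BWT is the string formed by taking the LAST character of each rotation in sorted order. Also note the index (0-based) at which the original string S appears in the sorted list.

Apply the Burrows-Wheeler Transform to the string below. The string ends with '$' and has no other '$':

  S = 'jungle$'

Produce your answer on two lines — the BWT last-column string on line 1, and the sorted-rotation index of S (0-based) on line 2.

Answer: eln$guj
3

Derivation:
All 7 rotations (rotation i = S[i:]+S[:i]):
  rot[0] = jungle$
  rot[1] = ungle$j
  rot[2] = ngle$ju
  rot[3] = gle$jun
  rot[4] = le$jung
  rot[5] = e$jungl
  rot[6] = $jungle
Sorted (with $ < everything):
  sorted[0] = $jungle  (last char: 'e')
  sorted[1] = e$jungl  (last char: 'l')
  sorted[2] = gle$jun  (last char: 'n')
  sorted[3] = jungle$  (last char: '$')
  sorted[4] = le$jung  (last char: 'g')
  sorted[5] = ngle$ju  (last char: 'u')
  sorted[6] = ungle$j  (last char: 'j')
Last column: eln$guj
Original string S is at sorted index 3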